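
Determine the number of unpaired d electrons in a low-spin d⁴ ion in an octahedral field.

2

Configuration: t₂g⁴ eg⁰, giving 2 unpaired electrons.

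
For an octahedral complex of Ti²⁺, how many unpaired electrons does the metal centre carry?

2

Ti sits in group 4; removing 2 electrons leaves Ti²⁺ with 4 − 2 = 2 d electrons.
Configuration: t₂g² eg⁰, giving 2 unpaired electrons.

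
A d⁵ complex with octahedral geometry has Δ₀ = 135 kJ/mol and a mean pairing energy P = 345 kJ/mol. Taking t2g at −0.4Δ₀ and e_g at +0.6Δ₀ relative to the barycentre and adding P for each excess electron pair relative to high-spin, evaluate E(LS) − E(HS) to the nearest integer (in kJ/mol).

High-spin d⁵ fills as t2g^3 e_g^2 with CFSE 3(−0.4) + 2(+0.6) = 0.0Δ₀ = 0 kJ/mol.
Low-spin t2g^5 e_g^0 gives -2.0Δ₀ = -270 kJ/mol, but forming 2 extra pairs costs 2P = 690 kJ/mol, so E(LS) = -270 + 690 = 420 kJ/mol.
Thus E(LS) − E(HS) = 420 kJ/mol.

420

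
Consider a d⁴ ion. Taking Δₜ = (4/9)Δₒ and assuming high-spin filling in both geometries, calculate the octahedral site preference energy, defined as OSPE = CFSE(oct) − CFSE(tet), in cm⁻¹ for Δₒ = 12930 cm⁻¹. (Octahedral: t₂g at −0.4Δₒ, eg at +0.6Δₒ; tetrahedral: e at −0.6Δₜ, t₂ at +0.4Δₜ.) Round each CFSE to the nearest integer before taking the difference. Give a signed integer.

In an octahedral site d⁴ (HS) is t2g^3 e_g^1, giving CFSE(oct) = -0.6Δₒ = -7758 cm⁻¹.
Tetrahedral e^2 t2^2 gives -0.4Δₜ = -0.4 × (4/9) × 12930 = -2299 cm⁻¹.
Subtracting, OSPE = -7758 − (-2299) = -5459 cm⁻¹.

-5459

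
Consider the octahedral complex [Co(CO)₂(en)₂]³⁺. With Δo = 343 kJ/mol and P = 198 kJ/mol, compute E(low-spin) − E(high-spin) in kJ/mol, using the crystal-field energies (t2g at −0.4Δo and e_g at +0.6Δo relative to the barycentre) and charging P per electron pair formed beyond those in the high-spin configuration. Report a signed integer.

-290

Ligand charges: 2×(+0) from CO and 2×(+0) from en sum to +0; with overall charge +3, Co is +3.
Co sits in group 9; removing 3 electrons leaves Co³⁺ with 9 − 3 = 6 d electrons.
High-spin: t2g^4 e_g^2, CFSE = -0.4Δo = -137 kJ/mol.
For low-spin the configuration is t2g^6 e_g^0: orbital energy -2.4 × 343 = -823 kJ/mol, and 2 additional pairs relative to high-spin add 396 kJ/mol, giving -427 kJ/mol.
Thus E(LS) − E(HS) = -290 kJ/mol.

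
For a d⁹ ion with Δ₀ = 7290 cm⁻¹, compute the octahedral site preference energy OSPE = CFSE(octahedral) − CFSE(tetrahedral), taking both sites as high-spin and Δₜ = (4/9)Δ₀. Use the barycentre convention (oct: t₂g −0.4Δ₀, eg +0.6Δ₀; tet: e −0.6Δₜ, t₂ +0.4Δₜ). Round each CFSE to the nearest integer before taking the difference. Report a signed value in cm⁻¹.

Octahedral (high-spin): t₂g⁶ eg³, CFSE = 6(−0.4) + 3(+0.6) = -0.6Δ₀ = -0.6 × 7290 = -4374 cm⁻¹.
Tetrahedral: e⁴ t₂⁵, CFSE = 4(−0.6) + 5(+0.4) = -0.4Δₜ = -0.4 × (4/9) × 7290 = -1296 cm⁻¹.
OSPE = -4374 − (-1296) = -3078 cm⁻¹.

-3078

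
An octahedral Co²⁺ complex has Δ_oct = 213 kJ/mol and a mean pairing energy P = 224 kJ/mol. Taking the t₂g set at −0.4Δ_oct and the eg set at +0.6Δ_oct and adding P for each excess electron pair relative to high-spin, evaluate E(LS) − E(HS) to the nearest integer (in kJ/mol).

Group 9 minus oxidation state +2 gives a d⁷ configuration for Co²⁺.
In the high-spin limit (t₂g⁵ eg²) the orbital term is -0.8Δ_oct = -170 kJ/mol, with no excess pairing.
For low-spin the configuration is t₂g⁶ eg¹: orbital energy -1.8 × 213 = -383 kJ/mol, and 1 additional pair relative to high-spin adds 224 kJ/mol, giving -159 kJ/mol.
The difference is -159 − (-170) = 11 kJ/mol, so high-spin lies lower.

11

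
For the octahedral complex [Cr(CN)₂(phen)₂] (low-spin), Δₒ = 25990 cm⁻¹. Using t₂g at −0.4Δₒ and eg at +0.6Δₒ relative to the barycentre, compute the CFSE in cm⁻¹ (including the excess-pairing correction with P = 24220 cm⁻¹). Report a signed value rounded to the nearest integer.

Ligand charges: 2×(-1) from CN⁻ and 2×(+0) from phen sum to -2; with overall charge +0, Cr is +2.
Cr sits in group 6; removing 2 electrons leaves Cr²⁺ with 6 − 2 = 4 d electrons.
The d⁴ electrons fill as t₂g⁴ eg⁰.
Orbital CFSE = 4(-0.4) + 0(0.6) = -1.6Δₒ = -1.6 × 25990 = -41584 cm⁻¹.
Relative to high-spin t₂g³ eg¹ (0 paired), the low-spin configuration has 1 additional pair, contributing +1 × 24220 = +24220 cm⁻¹.
Combining: -41584 + 24220 = -17364 cm⁻¹.

-17364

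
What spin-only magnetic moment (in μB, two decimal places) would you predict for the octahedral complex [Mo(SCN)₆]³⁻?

3.87 μB

Each SCN⁻ contributes -1; 6 × (-1) = -6. With overall charge -3, Mo is in the +3 oxidation state.
Mo³⁺: group 6, so d-count = 6 − 3 = 3.
Configuration: t₂g³ eg⁰ → 3 unpaired electrons.
μ(spin-only) = √[3(3+2)] = √15 ≈ 3.87 μB.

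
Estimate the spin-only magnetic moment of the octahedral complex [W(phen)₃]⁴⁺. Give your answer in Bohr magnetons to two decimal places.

2.83 Bohr magnetons

phen is neutral, so the +4 overall charge sits on W: oxidation state +4.
W sits in group 6; removing 4 electrons leaves W⁴⁺ with 6 − 4 = 2 d electrons.
Configuration: t₂g² eg⁰ → 2 unpaired electrons.
μ(spin-only) = √[2(2+2)] = √8 ≈ 2.83 Bohr magnetons.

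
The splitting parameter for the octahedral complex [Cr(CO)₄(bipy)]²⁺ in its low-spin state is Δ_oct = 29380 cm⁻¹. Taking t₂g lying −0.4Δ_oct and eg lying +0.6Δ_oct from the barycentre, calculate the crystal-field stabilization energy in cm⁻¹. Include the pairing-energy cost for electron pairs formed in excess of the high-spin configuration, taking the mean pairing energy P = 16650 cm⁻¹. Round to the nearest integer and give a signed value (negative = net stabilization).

Ligand charges: 4×(+0) from CO and 1×(+0) from bipy sum to +0; with overall charge +2, Cr is +2.
Cr²⁺: group 6, so d-count = 6 − 2 = 4.
Electron filling gives t₂g⁴ eg⁰.
CFSE(orbital) = 4×(-0.4Δ_oct) + 0×(0.6Δ_oct) = -1.6Δ_oct; with Δ_oct = 29380 cm⁻¹ that is -47008 cm⁻¹.
Pairing penalty: 1 pair vs 0 in the high-spin reference → 1 extra × P = 16650 cm⁻¹.
Overall CFSE = -47008 + 16650 = -30358 cm⁻¹.

-30358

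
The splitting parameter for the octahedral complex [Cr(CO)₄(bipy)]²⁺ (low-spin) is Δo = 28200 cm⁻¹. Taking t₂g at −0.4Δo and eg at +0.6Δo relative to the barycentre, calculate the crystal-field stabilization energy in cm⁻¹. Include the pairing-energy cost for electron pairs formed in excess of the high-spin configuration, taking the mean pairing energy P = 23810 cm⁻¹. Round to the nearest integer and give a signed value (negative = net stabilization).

Ligand charges: 4×(+0) from CO and 1×(+0) from bipy sum to +0; with overall charge +2, Cr is +2.
Cr²⁺: group 6, so d-count = 6 − 2 = 4.
Electron filling gives t₂g⁴ eg⁰.
CFSE(orbital) = 4×(-0.4Δo) + 0×(0.6Δo) = -1.6Δo; with Δo = 28200 cm⁻¹ that is -45120 cm⁻¹.
High-spin d⁴ would be t₂g³ eg¹ with 0 pairs; low-spin has 1, so 1 excess pair costs +1P = +23810 cm⁻¹.
Net CFSE = -45120 + 23810 = -21310 cm⁻¹.

-21310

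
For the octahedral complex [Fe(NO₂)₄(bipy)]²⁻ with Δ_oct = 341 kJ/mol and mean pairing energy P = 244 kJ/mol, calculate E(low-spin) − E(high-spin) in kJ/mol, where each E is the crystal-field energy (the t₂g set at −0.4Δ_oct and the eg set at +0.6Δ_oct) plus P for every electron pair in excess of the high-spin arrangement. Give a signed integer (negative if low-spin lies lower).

-194

Ligand charges: 4×(-1) from NO₂⁻ and 1×(+0) from bipy sum to -4; with overall charge -2, Fe is +2.
Fe sits in group 8; removing 2 electrons leaves Fe²⁺ with 8 − 2 = 6 d electrons.
High-spin: t₂g⁴ eg², CFSE = -0.4Δ_oct = -136 kJ/mol.
Low-spin t₂g⁶ eg⁰ gives -2.4Δ_oct = -818 kJ/mol, but forming 2 extra pairs costs 2P = 488 kJ/mol, so E(LS) = -818 + 488 = -330 kJ/mol.
E(LS) − E(HS) = -330 − (-136) = -194 kJ/mol.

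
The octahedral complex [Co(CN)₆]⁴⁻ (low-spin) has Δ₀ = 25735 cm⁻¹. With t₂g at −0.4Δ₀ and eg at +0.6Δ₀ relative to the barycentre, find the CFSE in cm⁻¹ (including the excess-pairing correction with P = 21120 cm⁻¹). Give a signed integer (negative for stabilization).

Each CN⁻ contributes -1; 6 × (-1) = -6. With overall charge -4, Co is in the +2 oxidation state.
Group 9 minus oxidation state +2 gives a d⁷ configuration for Co²⁺.
The d⁷ electrons fill as t₂g⁶ eg¹.
CFSE(orbital) = 6×(-0.4Δ₀) + 1×(0.6Δ₀) = -1.8Δ₀; with Δ₀ = 25735 cm⁻¹ that is -46323 cm⁻¹.
Relative to high-spin t₂g⁵ eg² (2 paired), the low-spin configuration has 1 additional pair, contributing +1 × 21120 = +21120 cm⁻¹.
Net CFSE = -46323 + 21120 = -25203 cm⁻¹.

-25203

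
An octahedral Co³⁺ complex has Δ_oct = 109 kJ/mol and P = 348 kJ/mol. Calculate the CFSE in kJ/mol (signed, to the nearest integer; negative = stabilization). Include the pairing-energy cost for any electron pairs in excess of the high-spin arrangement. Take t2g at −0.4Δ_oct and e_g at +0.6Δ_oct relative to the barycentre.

Co³⁺: group 9, so d-count = 9 − 3 = 6.
Δ_oct < P, so pairing is avoided: the ground state is high-spin.
Filling d⁶ accordingly: t2g^4 e_g^2.
Orbital CFSE = -0.4Δ_oct = -0.4 × 109 = -44 kJ/mol.
High-spin has no excess pairs, so no pairing correction applies.

-44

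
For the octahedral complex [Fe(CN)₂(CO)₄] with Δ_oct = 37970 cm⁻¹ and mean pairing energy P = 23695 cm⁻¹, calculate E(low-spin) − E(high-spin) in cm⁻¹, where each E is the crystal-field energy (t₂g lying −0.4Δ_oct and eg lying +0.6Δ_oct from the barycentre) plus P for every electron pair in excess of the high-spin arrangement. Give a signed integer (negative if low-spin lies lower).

-28550

Ligand charges: 2×(-1) from CN⁻ and 4×(+0) from CO sum to -2; with overall charge +0, Fe is +2.
Group 8 minus oxidation state +2 gives a d⁶ configuration for Fe²⁺.
High-spin d⁶ fills as t₂g⁴ eg² with CFSE 4(−0.4) + 2(+0.6) = -0.4Δ_oct = -15188 cm⁻¹.
Low-spin t₂g⁶ eg⁰ gives -2.4Δ_oct = -91128 cm⁻¹, but forming 2 extra pairs costs 2P = 47390 cm⁻¹, so E(LS) = -91128 + 47390 = -43738 cm⁻¹.
E(LS) − E(HS) = -43738 − (-15188) = -28550 cm⁻¹.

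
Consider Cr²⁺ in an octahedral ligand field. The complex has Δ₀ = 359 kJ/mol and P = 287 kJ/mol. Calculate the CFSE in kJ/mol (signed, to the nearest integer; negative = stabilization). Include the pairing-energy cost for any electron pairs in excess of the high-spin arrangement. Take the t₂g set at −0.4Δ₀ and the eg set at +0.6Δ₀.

Cr is in group 6, so Cr²⁺ is d⁴ (6 − 2 = 4).
Δ₀ > P, so pairing is preferred: the ground state is low-spin.
Configuration: t₂g⁴ eg⁰.
Orbital CFSE = -1.6Δ₀ = -1.6 × 359 = -574 kJ/mol.
Excess pairs vs high-spin: 1 − 0 = 1; pairing cost = +287 kJ/mol.
Net CFSE = -574 + 287 = -287 kJ/mol.

-287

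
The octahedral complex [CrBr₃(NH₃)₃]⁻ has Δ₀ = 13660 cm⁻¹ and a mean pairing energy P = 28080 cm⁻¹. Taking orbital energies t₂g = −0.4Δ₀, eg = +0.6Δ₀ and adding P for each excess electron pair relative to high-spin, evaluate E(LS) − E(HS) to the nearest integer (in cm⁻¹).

14420

Ligand charges: 3×(-1) from Br⁻ and 3×(+0) from NH₃ sum to -3; with overall charge -1, Cr is +2.
Cr is in group 6, so Cr²⁺ is d⁴ (6 − 2 = 4).
High-spin: t₂g³ eg¹, CFSE = -0.6Δ₀ = -8196 cm⁻¹.
Low-spin t₂g⁴ eg⁰ gives -1.6Δ₀ = -21856 cm⁻¹, but forming 1 extra pair costs 1P = 28080 cm⁻¹, so E(LS) = -21856 + 28080 = 6224 cm⁻¹.
E(LS) − E(HS) = 6224 − (-8196) = 14420 cm⁻¹.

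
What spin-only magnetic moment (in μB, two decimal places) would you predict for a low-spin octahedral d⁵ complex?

Configuration: t2g^5 e_g^0 → 1 unpaired electron.
μ(spin-only) = √[1(1+2)] = √3 ≈ 1.73 μB.

1.73 μB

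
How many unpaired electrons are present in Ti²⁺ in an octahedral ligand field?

Ti is in group 4, so Ti²⁺ is d² (4 − 2 = 2).
Configuration: t₂g² eg⁰, giving 2 unpaired electrons.

2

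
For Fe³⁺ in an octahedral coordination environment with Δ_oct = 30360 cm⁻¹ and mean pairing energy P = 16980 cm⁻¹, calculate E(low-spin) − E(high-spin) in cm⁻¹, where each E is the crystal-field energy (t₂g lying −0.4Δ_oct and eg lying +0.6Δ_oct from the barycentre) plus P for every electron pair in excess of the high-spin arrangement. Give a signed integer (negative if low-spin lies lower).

-26760

Fe³⁺: group 8, so d-count = 8 − 3 = 5.
In the high-spin limit (t₂g³ eg²) the orbital term is 0.0Δ_oct = 0 cm⁻¹, with no excess pairing.
For low-spin the configuration is t₂g⁵ eg⁰: orbital energy -2.0 × 30360 = -60720 cm⁻¹, and 2 additional pairs relative to high-spin add 33960 cm⁻¹, giving -26760 cm⁻¹.
The difference is -26760 − (0) = -26760 cm⁻¹, so low-spin lies lower.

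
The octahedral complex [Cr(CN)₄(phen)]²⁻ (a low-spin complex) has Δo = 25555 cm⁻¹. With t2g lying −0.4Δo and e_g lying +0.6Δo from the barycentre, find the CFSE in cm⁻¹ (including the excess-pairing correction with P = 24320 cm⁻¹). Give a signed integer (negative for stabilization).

Ligand charges: 4×(-1) from CN⁻ and 1×(+0) from phen sum to -4; with overall charge -2, Cr is +2.
Group 6 minus oxidation state +2 gives a d⁴ configuration for Cr²⁺.
Configuration: t2g^4 e_g^0.
CFSE(orbital) = 4×(-0.4Δo) + 0×(0.6Δo) = -1.6Δo; with Δo = 25555 cm⁻¹ that is -40888 cm⁻¹.
High-spin d⁴ would be t2g^3 e_g^1 with 0 pairs; low-spin has 1, so 1 excess pair costs +1P = +24320 cm⁻¹.
Combining: -40888 + 24320 = -16568 cm⁻¹.

-16568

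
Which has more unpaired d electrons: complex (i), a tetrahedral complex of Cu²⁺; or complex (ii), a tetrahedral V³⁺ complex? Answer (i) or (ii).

(i): Cu²⁺: group 11, so d-count = 11 − 2 = 9; Tetrahedral splitting is small, so the complex is high-spin; e⁴ t₂⁵ → 1 unpaired.
(ii): V is in group 5, so V³⁺ is d² (5 − 3 = 2); Tetrahedral splitting is small, so the complex is high-spin; e^2 t2^0 → 2 unpaired.
So (ii) has more unpaired electrons.

(ii)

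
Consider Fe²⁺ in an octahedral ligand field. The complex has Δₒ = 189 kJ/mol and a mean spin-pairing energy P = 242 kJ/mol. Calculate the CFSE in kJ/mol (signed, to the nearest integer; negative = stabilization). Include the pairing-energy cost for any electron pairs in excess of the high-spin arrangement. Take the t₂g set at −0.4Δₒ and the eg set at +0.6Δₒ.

-76

Fe²⁺: group 8, so d-count = 8 − 2 = 6.
With Δₒ < P the complex is high-spin.
Configuration: t₂g⁴ eg².
Orbital CFSE = -0.4Δₒ = -0.4 × 189 = -76 kJ/mol.
High-spin has no excess pairs, so no pairing correction applies.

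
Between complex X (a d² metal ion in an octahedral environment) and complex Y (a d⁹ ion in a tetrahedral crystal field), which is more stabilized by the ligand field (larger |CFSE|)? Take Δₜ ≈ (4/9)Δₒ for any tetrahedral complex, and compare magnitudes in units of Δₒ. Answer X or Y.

X

X: For octahedral d² the high- and low-spin configurations coincide; t₂g² eg⁰, CFSE = -0.8Δₒ.
Y: Tetrahedral fields are weak (Δₜ ≈ 4/9 Δₒ), so electrons fill high-spin; e⁴ t₂⁵, CFSE = -0.4Δₜ ≈ -0.18Δₒ.
So X has the larger |CFSE|.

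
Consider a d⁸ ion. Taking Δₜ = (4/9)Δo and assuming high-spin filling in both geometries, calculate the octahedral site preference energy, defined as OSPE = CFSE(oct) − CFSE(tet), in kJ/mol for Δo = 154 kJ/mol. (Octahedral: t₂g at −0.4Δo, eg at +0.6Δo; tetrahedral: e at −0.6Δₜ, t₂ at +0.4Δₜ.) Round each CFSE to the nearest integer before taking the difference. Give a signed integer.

-130

Octahedral high-spin t2g^6 e_g^2: CFSE = -1.2 × 154 = -185 kJ/mol.
Tetrahedral: e^4 t2^4, CFSE = 4(−0.6) + 4(+0.4) = -0.8Δₜ = -0.8 × (4/9) × 154 = -55 kJ/mol.
OSPE = -185 − (-55) = -130 kJ/mol.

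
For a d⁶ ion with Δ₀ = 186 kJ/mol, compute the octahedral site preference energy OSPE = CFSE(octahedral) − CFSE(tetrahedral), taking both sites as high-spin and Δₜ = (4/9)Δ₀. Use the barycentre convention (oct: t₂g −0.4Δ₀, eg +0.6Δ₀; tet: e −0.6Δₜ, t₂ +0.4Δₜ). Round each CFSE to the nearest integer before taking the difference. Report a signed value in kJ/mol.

-24

Octahedral (high-spin): t2g^4 e_g^2, CFSE = 4(−0.4) + 2(+0.6) = -0.4Δ₀ = -0.4 × 186 = -74 kJ/mol.
Tetrahedral e^3 t2^3 gives -0.6Δₜ = -0.6 × (4/9) × 186 = -50 kJ/mol.
OSPE = -74 − (-50) = -24 kJ/mol.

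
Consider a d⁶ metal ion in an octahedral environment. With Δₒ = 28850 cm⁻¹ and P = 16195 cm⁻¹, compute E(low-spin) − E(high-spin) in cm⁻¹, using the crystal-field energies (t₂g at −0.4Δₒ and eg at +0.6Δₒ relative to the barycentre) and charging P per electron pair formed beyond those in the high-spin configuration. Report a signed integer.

High-spin d⁶ fills as t₂g⁴ eg² with CFSE 4(−0.4) + 2(+0.6) = -0.4Δₒ = -11540 cm⁻¹.
Low-spin t₂g⁶ eg⁰ gives -2.4Δₒ = -69240 cm⁻¹, but forming 2 extra pairs costs 2P = 32390 cm⁻¹, so E(LS) = -69240 + 32390 = -36850 cm⁻¹.
The difference is -36850 − (-11540) = -25310 cm⁻¹, so low-spin lies lower.

-25310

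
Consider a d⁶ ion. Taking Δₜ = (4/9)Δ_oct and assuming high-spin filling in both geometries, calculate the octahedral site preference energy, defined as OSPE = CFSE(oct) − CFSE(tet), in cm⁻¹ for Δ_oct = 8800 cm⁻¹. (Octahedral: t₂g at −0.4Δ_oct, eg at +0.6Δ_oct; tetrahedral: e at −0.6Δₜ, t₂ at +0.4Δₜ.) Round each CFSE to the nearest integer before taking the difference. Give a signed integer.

In an octahedral site d⁶ (HS) is t₂g⁴ eg², giving CFSE(oct) = -0.4Δ_oct = -3520 cm⁻¹.
Tetrahedral e³ t₂³ gives -0.6Δₜ = -0.6 × (4/9) × 8800 = -2347 cm⁻¹.
OSPE = -3520 − (-2347) = -1173 cm⁻¹.

-1173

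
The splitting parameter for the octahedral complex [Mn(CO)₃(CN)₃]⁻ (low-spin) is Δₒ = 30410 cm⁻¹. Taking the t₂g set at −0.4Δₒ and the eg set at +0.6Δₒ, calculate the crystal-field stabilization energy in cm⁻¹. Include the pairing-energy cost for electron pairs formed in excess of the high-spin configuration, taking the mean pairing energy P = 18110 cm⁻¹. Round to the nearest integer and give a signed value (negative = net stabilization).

-24600

Ligand charges: 3×(+0) from CO and 3×(-1) from CN⁻ sum to -3; with overall charge -1, Mn is +2.
Mn²⁺: group 7, so d-count = 7 − 2 = 5.
Electron filling gives t₂g⁵ eg⁰.
CFSE(orbital) = 5×(-0.4Δₒ) + 0×(0.6Δₒ) = -2.0Δₒ; with Δₒ = 30410 cm⁻¹ that is -60820 cm⁻¹.
High-spin d⁵ would be t₂g³ eg² with 0 pairs; low-spin has 2, so 2 excess pairs cost +2P = +36220 cm⁻¹.
Overall CFSE = -60820 + 36220 = -24600 cm⁻¹.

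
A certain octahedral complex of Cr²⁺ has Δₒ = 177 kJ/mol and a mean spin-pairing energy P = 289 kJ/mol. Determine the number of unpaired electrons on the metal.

Cr²⁺: group 6, so d-count = 6 − 2 = 4.
Here Δₒ < P (177 < 289), so the high-spin state is favoured.
Filling d⁴ accordingly: t2g^3 e_g^1.
Unpaired electrons: 4.

4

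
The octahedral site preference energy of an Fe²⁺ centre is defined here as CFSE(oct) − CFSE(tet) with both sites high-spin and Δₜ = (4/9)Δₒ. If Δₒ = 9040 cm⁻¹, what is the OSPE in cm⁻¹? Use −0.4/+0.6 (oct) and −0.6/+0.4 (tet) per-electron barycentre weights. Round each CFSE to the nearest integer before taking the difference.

-1205

Fe²⁺: group 8, so d-count = 8 − 2 = 6.
In an octahedral site d⁶ (HS) is t2g^4 e_g^2, giving CFSE(oct) = -0.4Δₒ = -3616 cm⁻¹.
Tetrahedral e^3 t2^3 gives -0.6Δₜ = -0.6 × (4/9) × 9040 = -2411 cm⁻¹.
OSPE = -3616 − (-2411) = -1205 cm⁻¹.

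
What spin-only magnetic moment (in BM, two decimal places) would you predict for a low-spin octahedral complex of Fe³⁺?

Group 8 minus oxidation state +3 gives a d⁵ configuration for Fe³⁺.
Configuration: t₂g⁵ eg⁰ → 1 unpaired electron.
μ(spin-only) = √[1(1+2)] = √3 ≈ 1.73 BM.

1.73 BM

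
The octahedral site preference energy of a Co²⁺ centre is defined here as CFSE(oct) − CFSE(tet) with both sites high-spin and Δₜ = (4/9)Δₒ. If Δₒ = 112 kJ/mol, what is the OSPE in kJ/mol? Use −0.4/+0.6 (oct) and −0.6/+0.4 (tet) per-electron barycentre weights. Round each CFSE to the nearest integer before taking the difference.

Co²⁺: group 9, so d-count = 9 − 2 = 7.
Octahedral (high-spin): t2g^5 e_g^2, CFSE = 5(−0.4) + 2(+0.6) = -0.8Δₒ = -0.8 × 112 = -90 kJ/mol.
Tetrahedral e^4 t2^3 gives -1.2Δₜ = -1.2 × (4/9) × 112 = -60 kJ/mol.
Subtracting, OSPE = -90 − (-60) = -30 kJ/mol.

-30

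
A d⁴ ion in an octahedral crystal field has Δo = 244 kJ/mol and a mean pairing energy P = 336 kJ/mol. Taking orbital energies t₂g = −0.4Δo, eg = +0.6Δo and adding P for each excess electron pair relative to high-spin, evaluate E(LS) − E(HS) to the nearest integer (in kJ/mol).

In the high-spin limit (t₂g³ eg¹) the orbital term is -0.6Δo = -146 kJ/mol, with no excess pairing.
Low-spin: t₂g⁴ eg⁰, orbital CFSE = -1.6Δo = -390 kJ/mol; plus 1 excess pair × P = +336 kJ/mol; total -54 kJ/mol.
The difference is -54 − (-146) = 92 kJ/mol, so high-spin lies lower.

92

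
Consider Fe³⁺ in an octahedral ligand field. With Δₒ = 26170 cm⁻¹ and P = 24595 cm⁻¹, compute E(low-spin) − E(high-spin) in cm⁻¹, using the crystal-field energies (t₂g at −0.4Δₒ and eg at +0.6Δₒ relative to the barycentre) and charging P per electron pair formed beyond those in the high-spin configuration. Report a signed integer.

-3150

Fe is in group 8, so Fe³⁺ is d⁵ (8 − 3 = 5).
High-spin d⁵ fills as t₂g³ eg² with CFSE 3(−0.4) + 2(+0.6) = 0.0Δₒ = 0 cm⁻¹.
Low-spin: t₂g⁵ eg⁰, orbital CFSE = -2.0Δₒ = -52340 cm⁻¹; plus 2 excess pairs × P = +49190 cm⁻¹; total -3150 cm⁻¹.
The difference is -3150 − (0) = -3150 cm⁻¹, so low-spin lies lower.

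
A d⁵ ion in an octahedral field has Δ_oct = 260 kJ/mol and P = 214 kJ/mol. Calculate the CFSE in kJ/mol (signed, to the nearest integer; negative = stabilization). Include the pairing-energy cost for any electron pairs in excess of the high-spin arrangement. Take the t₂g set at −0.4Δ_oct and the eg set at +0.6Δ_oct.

With Δ_oct > P the complex is low-spin.
That gives t₂g⁵ eg⁰.
Orbital CFSE = -2.0Δ_oct = -2.0 × 260 = -520 kJ/mol.
Excess pairs vs high-spin: 2 − 0 = 2; pairing cost = +428 kJ/mol.
Net CFSE = -520 + 428 = -92 kJ/mol.

-92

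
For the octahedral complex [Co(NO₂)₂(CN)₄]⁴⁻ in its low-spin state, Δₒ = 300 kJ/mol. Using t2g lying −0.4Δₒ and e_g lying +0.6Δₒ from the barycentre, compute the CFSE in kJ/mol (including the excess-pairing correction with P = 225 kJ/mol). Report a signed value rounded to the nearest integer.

Ligand charges: 2×(-1) from NO₂⁻ and 4×(-1) from CN⁻ sum to -6; with overall charge -4, Co is +2.
Group 9 minus oxidation state +2 gives a d⁷ configuration for Co²⁺.
The d⁷ electrons fill as t2g^6 e_g^1.
The orbital stabilization is -1.8Δₒ = -1.8 × 300 = -540 kJ/mol.
Relative to high-spin t2g^5 e_g^2 (2 paired), the low-spin configuration has 1 additional pair, contributing +1 × 225 = +225 kJ/mol.
Net CFSE = -540 + 225 = -315 kJ/mol.

-315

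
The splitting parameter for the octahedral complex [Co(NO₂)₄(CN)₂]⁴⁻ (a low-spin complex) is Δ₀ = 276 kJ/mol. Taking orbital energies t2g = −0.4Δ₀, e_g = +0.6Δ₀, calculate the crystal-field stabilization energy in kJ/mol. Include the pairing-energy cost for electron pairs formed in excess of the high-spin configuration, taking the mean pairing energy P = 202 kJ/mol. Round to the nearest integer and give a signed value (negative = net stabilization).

-295

Ligand charges: 4×(-1) from NO₂⁻ and 2×(-1) from CN⁻ sum to -6; with overall charge -4, Co is +2.
Co sits in group 9; removing 2 electrons leaves Co²⁺ with 9 − 2 = 7 d electrons.
Electron filling gives t2g^6 e_g^1.
The orbital stabilization is -1.8Δ₀ = -1.8 × 276 = -497 kJ/mol.
Relative to high-spin t2g^5 e_g^2 (2 paired), the low-spin configuration has 1 additional pair, contributing +1 × 202 = +202 kJ/mol.
Combining: -497 + 202 = -295 kJ/mol.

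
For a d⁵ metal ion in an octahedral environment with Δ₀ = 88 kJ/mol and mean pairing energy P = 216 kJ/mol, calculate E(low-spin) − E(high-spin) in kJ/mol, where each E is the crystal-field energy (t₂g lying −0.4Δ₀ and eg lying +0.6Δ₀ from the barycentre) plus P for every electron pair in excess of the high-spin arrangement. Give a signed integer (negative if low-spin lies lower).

256

High-spin d⁵ fills as t₂g³ eg² with CFSE 3(−0.4) + 2(+0.6) = 0.0Δ₀ = 0 kJ/mol.
Low-spin t₂g⁵ eg⁰ gives -2.0Δ₀ = -176 kJ/mol, but forming 2 extra pairs costs 2P = 432 kJ/mol, so E(LS) = -176 + 432 = 256 kJ/mol.
Thus E(LS) − E(HS) = 256 kJ/mol.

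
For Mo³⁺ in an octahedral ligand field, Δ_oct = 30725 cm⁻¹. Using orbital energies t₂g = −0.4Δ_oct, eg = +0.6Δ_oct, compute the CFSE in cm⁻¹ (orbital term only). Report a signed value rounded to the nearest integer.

Mo is in group 6, so Mo³⁺ is d³ (6 − 3 = 3).
For octahedral d³ the high- and low-spin configurations coincide.
The d³ electrons fill as t₂g³ eg⁰.
The orbital stabilization is -1.2Δ_oct = -1.2 × 30725 = -36870 cm⁻¹.

-36870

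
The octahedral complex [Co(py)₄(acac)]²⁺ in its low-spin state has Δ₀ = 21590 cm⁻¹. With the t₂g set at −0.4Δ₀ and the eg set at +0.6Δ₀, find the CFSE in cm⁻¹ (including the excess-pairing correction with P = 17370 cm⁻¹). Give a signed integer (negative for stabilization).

-17076

Ligand charges: 4×(+0) from py and 1×(-1) from acac⁻ sum to -1; with overall charge +2, Co is +3.
Co sits in group 9; removing 3 electrons leaves Co³⁺ with 9 − 3 = 6 d electrons.
The d⁶ electrons fill as t₂g⁶ eg⁰.
Orbital CFSE = 6(-0.4) + 0(0.6) = -2.4Δ₀ = -2.4 × 21590 = -51816 cm⁻¹.
High-spin d⁶ would be t₂g⁴ eg² with 1 pair; low-spin has 3, so 2 excess pairs cost +2P = +34740 cm⁻¹.
Overall CFSE = -51816 + 34740 = -17076 cm⁻¹.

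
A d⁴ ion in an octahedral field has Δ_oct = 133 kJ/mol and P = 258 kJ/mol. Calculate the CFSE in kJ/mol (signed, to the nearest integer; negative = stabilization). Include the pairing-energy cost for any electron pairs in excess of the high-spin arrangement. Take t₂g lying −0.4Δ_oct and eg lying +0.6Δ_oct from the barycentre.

-80

Δ_oct < P, so pairing is avoided: the ground state is high-spin.
Filling d⁴ accordingly: t₂g³ eg¹.
Orbital CFSE = -0.6Δ_oct = -0.6 × 133 = -80 kJ/mol.
High-spin has no excess pairs, so no pairing correction applies.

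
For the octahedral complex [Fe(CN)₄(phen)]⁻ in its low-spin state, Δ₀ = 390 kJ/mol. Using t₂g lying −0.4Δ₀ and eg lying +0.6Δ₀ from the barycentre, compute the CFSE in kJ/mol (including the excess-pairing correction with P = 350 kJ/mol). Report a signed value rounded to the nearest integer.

Ligand charges: 4×(-1) from CN⁻ and 1×(+0) from phen sum to -4; with overall charge -1, Fe is +3.
Fe is in group 8, so Fe³⁺ is d⁵ (8 − 3 = 5).
Configuration: t₂g⁵ eg⁰.
CFSE(orbital) = 5×(-0.4Δ₀) + 0×(0.6Δ₀) = -2.0Δ₀; with Δ₀ = 390 kJ/mol that is -780 kJ/mol.
Relative to high-spin t₂g³ eg² (0 paired), the low-spin configuration has 2 additional pairs, contributing +2 × 350 = +700 kJ/mol.
Net CFSE = -780 + 700 = -80 kJ/mol.

-80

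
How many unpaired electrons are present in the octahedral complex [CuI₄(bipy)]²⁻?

Ligand charges: 4×(-1) from I⁻ and 1×(+0) from bipy sum to -4; with overall charge -2, Cu is +2.
Group 11 minus oxidation state +2 gives a d⁹ configuration for Cu²⁺.
Configuration: t₂g⁶ eg³, giving 1 unpaired electron.

1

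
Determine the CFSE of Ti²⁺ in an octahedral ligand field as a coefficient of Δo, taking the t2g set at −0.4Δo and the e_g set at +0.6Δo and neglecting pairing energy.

Ti²⁺: group 4, so d-count = 4 − 2 = 2.
Configuration: t2g^2 e_g^0.
CFSE = 2(-0.4Δo) + 0(0.6Δo) = -0.8Δo + 0.0Δo = -0.8Δo.

-0.8 Δo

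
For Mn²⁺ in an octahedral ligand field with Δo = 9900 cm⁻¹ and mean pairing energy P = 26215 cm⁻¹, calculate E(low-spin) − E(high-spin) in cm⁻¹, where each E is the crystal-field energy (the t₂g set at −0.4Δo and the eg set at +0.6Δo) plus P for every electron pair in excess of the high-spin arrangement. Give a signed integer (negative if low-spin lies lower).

Mn is in group 7, so Mn²⁺ is d⁵ (7 − 2 = 5).
In the high-spin limit (t₂g³ eg²) the orbital term is 0.0Δo = 0 cm⁻¹, with no excess pairing.
For low-spin the configuration is t₂g⁵ eg⁰: orbital energy -2.0 × 9900 = -19800 cm⁻¹, and 2 additional pairs relative to high-spin add 52430 cm⁻¹, giving 32630 cm⁻¹.
The difference is 32630 − (0) = 32630 cm⁻¹, so high-spin lies lower.

32630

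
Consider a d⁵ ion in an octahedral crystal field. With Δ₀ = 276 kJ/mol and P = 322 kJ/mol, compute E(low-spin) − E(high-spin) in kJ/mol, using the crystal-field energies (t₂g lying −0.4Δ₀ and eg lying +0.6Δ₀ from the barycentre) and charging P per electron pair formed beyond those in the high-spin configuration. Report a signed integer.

92

High-spin: t₂g³ eg², CFSE = 0.0Δ₀ = 0 kJ/mol.
Low-spin: t₂g⁵ eg⁰, orbital CFSE = -2.0Δ₀ = -552 kJ/mol; plus 2 excess pairs × P = +644 kJ/mol; total 92 kJ/mol.
E(LS) − E(HS) = 92 − (0) = 92 kJ/mol.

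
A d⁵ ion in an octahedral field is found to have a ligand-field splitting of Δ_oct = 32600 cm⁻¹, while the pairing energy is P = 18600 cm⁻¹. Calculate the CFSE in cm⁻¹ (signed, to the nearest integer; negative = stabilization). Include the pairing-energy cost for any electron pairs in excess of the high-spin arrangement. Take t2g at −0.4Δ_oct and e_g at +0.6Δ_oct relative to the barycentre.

-28000

Here Δ_oct > P (32600 > 18600), so the low-spin state is favoured.
Configuration: t2g^5 e_g^0.
Orbital CFSE = -2.0Δ_oct = -2.0 × 32600 = -65200 cm⁻¹.
Excess pairs vs high-spin: 2 − 0 = 2; pairing cost = +37200 cm⁻¹.
Net CFSE = -65200 + 37200 = -28000 cm⁻¹.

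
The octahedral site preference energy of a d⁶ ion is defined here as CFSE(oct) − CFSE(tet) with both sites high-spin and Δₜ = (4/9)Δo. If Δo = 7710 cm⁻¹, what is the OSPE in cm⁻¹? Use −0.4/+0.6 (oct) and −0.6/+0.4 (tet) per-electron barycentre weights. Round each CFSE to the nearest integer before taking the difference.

-1028

Octahedral (high-spin): t₂g⁴ eg², CFSE = 4(−0.4) + 2(+0.6) = -0.4Δo = -0.4 × 7710 = -3084 cm⁻¹.
In a tetrahedral site the filling is e³ t₂³: CFSE(tet) = -0.6Δₜ = -0.6 × (4/9)(7710) = -2056 cm⁻¹.
OSPE = CFSE(oct) − CFSE(tet) = -3084 − (-2056) = -1028 cm⁻¹.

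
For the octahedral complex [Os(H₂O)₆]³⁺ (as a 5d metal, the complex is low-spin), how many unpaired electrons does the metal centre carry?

1

H₂O is neutral, so the +3 overall charge sits on Os: oxidation state +3.
Group 8 minus oxidation state +3 gives a d⁵ configuration for Os³⁺.
Configuration: t₂g⁵ eg⁰, giving 1 unpaired electron.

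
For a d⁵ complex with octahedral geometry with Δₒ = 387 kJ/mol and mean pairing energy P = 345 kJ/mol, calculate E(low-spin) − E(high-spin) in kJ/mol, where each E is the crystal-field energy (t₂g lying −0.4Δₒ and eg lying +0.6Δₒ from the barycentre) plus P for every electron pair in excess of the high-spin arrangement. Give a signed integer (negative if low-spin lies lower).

High-spin: t₂g³ eg², CFSE = 0.0Δₒ = 0 kJ/mol.
For low-spin the configuration is t₂g⁵ eg⁰: orbital energy -2.0 × 387 = -774 kJ/mol, and 2 additional pairs relative to high-spin add 690 kJ/mol, giving -84 kJ/mol.
Thus E(LS) − E(HS) = -84 kJ/mol.

-84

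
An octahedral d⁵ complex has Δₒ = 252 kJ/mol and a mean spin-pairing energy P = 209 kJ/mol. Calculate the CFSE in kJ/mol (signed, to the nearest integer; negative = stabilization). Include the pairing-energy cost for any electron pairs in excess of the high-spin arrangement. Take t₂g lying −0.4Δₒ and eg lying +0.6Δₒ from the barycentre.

-86

Δₒ > P, so pairing is preferred: the ground state is low-spin.
That gives t₂g⁵ eg⁰.
Orbital CFSE = -2.0Δₒ = -2.0 × 252 = -504 kJ/mol.
Excess pairs vs high-spin: 2 − 0 = 2; pairing cost = +418 kJ/mol.
Net CFSE = -504 + 418 = -86 kJ/mol.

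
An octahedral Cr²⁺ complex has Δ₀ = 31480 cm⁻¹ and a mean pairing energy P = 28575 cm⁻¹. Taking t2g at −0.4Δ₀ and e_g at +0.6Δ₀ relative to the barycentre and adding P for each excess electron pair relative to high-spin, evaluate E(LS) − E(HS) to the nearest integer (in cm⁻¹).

-2905

Group 6 minus oxidation state +2 gives a d⁴ configuration for Cr²⁺.
High-spin: t2g^3 e_g^1, CFSE = -0.6Δ₀ = -18888 cm⁻¹.
Low-spin: t2g^4 e_g^0, orbital CFSE = -1.6Δ₀ = -50368 cm⁻¹; plus 1 excess pair × P = +28575 cm⁻¹; total -21793 cm⁻¹.
E(LS) − E(HS) = -21793 − (-18888) = -2905 cm⁻¹.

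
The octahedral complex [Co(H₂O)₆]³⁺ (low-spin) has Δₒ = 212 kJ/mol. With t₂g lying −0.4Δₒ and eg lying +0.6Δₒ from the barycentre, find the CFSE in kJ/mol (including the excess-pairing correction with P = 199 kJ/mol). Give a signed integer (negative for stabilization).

H₂O is neutral, so the +3 overall charge sits on Co: oxidation state +3.
Co is in group 9, so Co³⁺ is d⁶ (9 − 3 = 6).
Configuration: t₂g⁶ eg⁰.
Orbital CFSE = 6(-0.4) + 0(0.6) = -2.4Δₒ = -2.4 × 212 = -509 kJ/mol.
Relative to high-spin t₂g⁴ eg² (1 paired), the low-spin configuration has 2 additional pairs, contributing +2 × 199 = +398 kJ/mol.
Net CFSE = -509 + 398 = -111 kJ/mol.

-111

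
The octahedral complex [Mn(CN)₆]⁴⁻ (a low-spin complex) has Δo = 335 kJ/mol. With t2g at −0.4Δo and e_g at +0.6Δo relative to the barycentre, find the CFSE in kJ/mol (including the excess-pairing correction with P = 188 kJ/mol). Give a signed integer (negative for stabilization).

-294

Each CN⁻ contributes -1; 6 × (-1) = -6. With overall charge -4, Mn is in the +2 oxidation state.
Mn²⁺: group 7, so d-count = 7 − 2 = 5.
Electron filling gives t2g^5 e_g^0.
The orbital stabilization is -2.0Δo = -2.0 × 335 = -670 kJ/mol.
Pairing penalty: 2 pairs vs 0 in the high-spin reference → 2 extra × P = 376 kJ/mol.
Overall CFSE = -670 + 376 = -294 kJ/mol.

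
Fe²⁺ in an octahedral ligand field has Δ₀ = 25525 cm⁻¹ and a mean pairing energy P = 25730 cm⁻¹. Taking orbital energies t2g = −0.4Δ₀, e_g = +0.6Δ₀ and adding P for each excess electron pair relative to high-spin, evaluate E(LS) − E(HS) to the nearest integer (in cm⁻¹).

Fe is in group 8, so Fe²⁺ is d⁶ (8 − 2 = 6).
High-spin: t2g^4 e_g^2, CFSE = -0.4Δ₀ = -10210 cm⁻¹.
For low-spin the configuration is t2g^6 e_g^0: orbital energy -2.4 × 25525 = -61260 cm⁻¹, and 2 additional pairs relative to high-spin add 51460 cm⁻¹, giving -9800 cm⁻¹.
The difference is -9800 − (-10210) = 410 cm⁻¹, so high-spin lies lower.

410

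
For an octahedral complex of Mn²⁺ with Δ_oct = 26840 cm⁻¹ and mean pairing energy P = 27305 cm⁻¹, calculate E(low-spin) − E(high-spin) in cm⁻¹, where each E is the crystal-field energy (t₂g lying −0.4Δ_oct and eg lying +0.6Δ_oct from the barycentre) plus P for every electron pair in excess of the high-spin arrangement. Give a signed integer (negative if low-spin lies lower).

Mn²⁺: group 7, so d-count = 7 − 2 = 5.
In the high-spin limit (t₂g³ eg²) the orbital term is 0.0Δ_oct = 0 cm⁻¹, with no excess pairing.
Low-spin t₂g⁵ eg⁰ gives -2.0Δ_oct = -53680 cm⁻¹, but forming 2 extra pairs costs 2P = 54610 cm⁻¹, so E(LS) = -53680 + 54610 = 930 cm⁻¹.
Thus E(LS) − E(HS) = 930 cm⁻¹.

930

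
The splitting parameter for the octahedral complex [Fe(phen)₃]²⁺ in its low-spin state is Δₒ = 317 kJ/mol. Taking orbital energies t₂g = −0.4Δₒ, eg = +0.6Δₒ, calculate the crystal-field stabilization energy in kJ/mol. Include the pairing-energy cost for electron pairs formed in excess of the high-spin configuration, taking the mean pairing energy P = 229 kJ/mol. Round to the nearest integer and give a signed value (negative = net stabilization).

-303

phen is neutral, so the +2 overall charge sits on Fe: oxidation state +2.
Fe sits in group 8; removing 2 electrons leaves Fe²⁺ with 8 − 2 = 6 d electrons.
Electron filling gives t₂g⁶ eg⁰.
The orbital stabilization is -2.4Δₒ = -2.4 × 317 = -761 kJ/mol.
Pairing penalty: 3 pairs vs 1 in the high-spin reference → 2 extra × P = 458 kJ/mol.
Net CFSE = -761 + 458 = -303 kJ/mol.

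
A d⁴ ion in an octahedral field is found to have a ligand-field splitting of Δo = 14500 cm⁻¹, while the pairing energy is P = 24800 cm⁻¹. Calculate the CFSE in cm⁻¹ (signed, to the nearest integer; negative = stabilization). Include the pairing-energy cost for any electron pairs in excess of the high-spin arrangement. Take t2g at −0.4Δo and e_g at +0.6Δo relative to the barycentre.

-8700

With Δo < P the complex is high-spin.
Configuration: t2g^3 e_g^1.
Orbital CFSE = -0.6Δo = -0.6 × 14500 = -8700 cm⁻¹.
High-spin has no excess pairs, so no pairing correction applies.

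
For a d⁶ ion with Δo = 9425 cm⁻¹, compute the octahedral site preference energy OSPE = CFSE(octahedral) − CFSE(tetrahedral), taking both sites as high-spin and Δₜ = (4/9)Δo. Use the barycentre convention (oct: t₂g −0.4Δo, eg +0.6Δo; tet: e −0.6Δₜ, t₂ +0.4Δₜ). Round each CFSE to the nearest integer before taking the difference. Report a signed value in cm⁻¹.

Octahedral high-spin t2g^4 e_g^2: CFSE = -0.4 × 9425 = -3770 cm⁻¹.
Tetrahedral: e^3 t2^3, CFSE = 3(−0.6) + 3(+0.4) = -0.6Δₜ = -0.6 × (4/9) × 9425 = -2513 cm⁻¹.
OSPE = CFSE(oct) − CFSE(tet) = -3770 − (-2513) = -1257 cm⁻¹.

-1257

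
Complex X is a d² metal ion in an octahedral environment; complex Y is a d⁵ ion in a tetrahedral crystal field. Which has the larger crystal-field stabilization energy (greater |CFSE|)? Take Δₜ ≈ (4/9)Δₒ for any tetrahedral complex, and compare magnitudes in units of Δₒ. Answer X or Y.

X: t₂g² eg⁰, CFSE = -0.8Δₒ.
Y: Tetrahedral splitting is small, so the complex is high-spin; e^2 t2^3, CFSE = 0.0Δₜ ≈ 0.00Δₒ.
So X has the larger |CFSE|.

X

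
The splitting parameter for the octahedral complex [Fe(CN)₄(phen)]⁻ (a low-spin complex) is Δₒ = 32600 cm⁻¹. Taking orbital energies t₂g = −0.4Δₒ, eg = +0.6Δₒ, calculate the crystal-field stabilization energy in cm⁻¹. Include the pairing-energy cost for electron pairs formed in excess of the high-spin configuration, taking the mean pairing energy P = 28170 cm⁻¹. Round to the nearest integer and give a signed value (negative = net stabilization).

Ligand charges: 4×(-1) from CN⁻ and 1×(+0) from phen sum to -4; with overall charge -1, Fe is +3.
Fe sits in group 8; removing 3 electrons leaves Fe³⁺ with 8 − 3 = 5 d electrons.
The d⁵ electrons fill as t₂g⁵ eg⁰.
The orbital stabilization is -2.0Δₒ = -2.0 × 32600 = -65200 cm⁻¹.
High-spin d⁵ would be t₂g³ eg² with 0 pairs; low-spin has 2, so 2 excess pairs cost +2P = +56340 cm⁻¹.
Net CFSE = -65200 + 56340 = -8860 cm⁻¹.

-8860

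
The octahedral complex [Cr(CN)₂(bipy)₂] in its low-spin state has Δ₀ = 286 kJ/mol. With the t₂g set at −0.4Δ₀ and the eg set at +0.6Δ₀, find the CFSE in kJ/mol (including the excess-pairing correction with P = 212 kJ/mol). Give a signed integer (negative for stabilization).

Ligand charges: 2×(-1) from CN⁻ and 2×(+0) from bipy sum to -2; with overall charge +0, Cr is +2.
Group 6 minus oxidation state +2 gives a d⁴ configuration for Cr²⁺.
Configuration: t₂g⁴ eg⁰.
Orbital CFSE = 4(-0.4) + 0(0.6) = -1.6Δ₀ = -1.6 × 286 = -458 kJ/mol.
Pairing penalty: 1 pair vs 0 in the high-spin reference → 1 extra × P = 212 kJ/mol.
Net CFSE = -458 + 212 = -246 kJ/mol.

-246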